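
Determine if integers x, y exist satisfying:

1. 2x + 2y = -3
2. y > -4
No

Even the single constraint (2x + 2y = -3) is infeasible over the integers.

  - 2x + 2y = -3: every term on the left is divisible by 2, so the LHS ≡ 0 (mod 2), but the RHS -3 is not — no integer solution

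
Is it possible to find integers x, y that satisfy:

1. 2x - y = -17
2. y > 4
Yes

Take x = -6, y = 5. Substituting into each constraint:
  (1) 2(-6) + (-5) = -17 ✓
  (2) 5 > 4 ✓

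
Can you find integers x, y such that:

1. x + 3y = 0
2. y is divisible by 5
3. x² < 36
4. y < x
No

The full constraint system is jointly infeasible over the integers. Each constraint and what it forces:

  - x + 3y = 0: is a linear equation tying the variables together
  - y is divisible by 5: restricts y to multiples of 5
  - x² < 36: restricts x to |x| ≤ 5
  - y < x: bounds one variable relative to another variable

The bounds confine x to {-5, -4, -3, -2, -1, 0, 1, 2, 3, 4, 5}. For each value, substitute into the equation:
  • x = -5: the equation gives 3y = 5, so y would not be an integer.
  • x = -4: the equation gives 3y = 4, so y would not be an integer.
  • x = -3: the equation forces y = 1, but 5 does not divide 1.
  • x = -2: the equation gives 3y = 2, so y would not be an integer.
  • x = -1: the equation gives 3y = 1, so y would not be an integer.
  • x = 0: the equation forces y = 0, but x > y fails since 0 ≤ 0.
  • x = 1: the equation gives 3y = -1, so y would not be an integer.
  • x = 2: the equation gives 3y = -2, so y would not be an integer.
  • x = 3: the equation forces y = -1, but 5 does not divide -1.
  • x = 4: the equation gives 3y = -4, so y would not be an integer.
  • x = 5: the equation gives 3y = -5, so y would not be an integer.
Every case fails, so no integer solution exists.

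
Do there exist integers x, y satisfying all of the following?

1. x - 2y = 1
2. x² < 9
Yes

Take x = 1, y = 0. Substituting into each constraint:
  (1) 1 - 2(0) = 1 ✓
  (2) x² = (1)² = 1, and 1 < 9 ✓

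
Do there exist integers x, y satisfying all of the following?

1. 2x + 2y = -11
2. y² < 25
No

Even the single constraint (2x + 2y = -11) is infeasible over the integers.

  - 2x + 2y = -11: every term on the left is divisible by 2, so the LHS ≡ 0 (mod 2), but the RHS -11 is not — no integer solution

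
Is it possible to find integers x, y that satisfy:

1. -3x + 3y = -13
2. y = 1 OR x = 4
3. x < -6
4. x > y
No

Even the single constraint (-3x + 3y = -13) is infeasible over the integers.

  - -3x + 3y = -13: every term on the left is divisible by 3, so the LHS ≡ 0 (mod 3), but the RHS -13 is not — no integer solution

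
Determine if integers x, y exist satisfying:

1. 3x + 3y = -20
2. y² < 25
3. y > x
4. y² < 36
No

Even the single constraint (3x + 3y = -20) is infeasible over the integers.

  - 3x + 3y = -20: every term on the left is divisible by 3, so the LHS ≡ 0 (mod 3), but the RHS -20 is not — no integer solution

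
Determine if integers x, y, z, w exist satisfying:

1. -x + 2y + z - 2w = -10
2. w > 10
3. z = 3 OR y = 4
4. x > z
Yes

Take x = 5, y = 7, z = 3, w = 11. Substituting into each constraint:
  (1) (-5) + 2(7) + 3 - 2(11) = -10 ✓
  (2) 11 > 10 ✓
  (3) z = 3, target 3 ✓ (first branch holds)
  (4) 5 > 3 ✓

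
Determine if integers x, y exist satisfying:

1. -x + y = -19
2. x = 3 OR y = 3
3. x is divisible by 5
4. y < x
No

A contradictory subset is {-x + y = -19, x = 3 OR y = 3, x is divisible by 5}. No integer assignment can satisfy these jointly:

  - -x + y = -19: is a linear equation tying the variables together
  - x = 3 OR y = 3: forces a choice: either x = 3 or y = 3
  - x is divisible by 5: restricts x to multiples of 5

Split on the disjunction (x = 3 OR y = 3):
  • If x = 3: this contradicts the divisibility constraint — 3 is not a multiple of 5.
  • If y = 3: with y = 3, writing x = 5x', every remaining term of the linear equation is divisible by 5, so the left side is ≡ 0 (mod 5); but the right side -22 ≡ 3 (mod 5). No integers can satisfy it.
Both branches are infeasible, so the system has no integer solution.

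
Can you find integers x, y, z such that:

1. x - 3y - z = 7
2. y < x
Yes

Take x = 1, y = 0, z = -6. Substituting into each constraint:
  (1) 1 - 3(0) + 6 = 7 ✓
  (2) 0 < 1 ✓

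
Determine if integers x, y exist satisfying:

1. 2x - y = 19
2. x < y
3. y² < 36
No

The full constraint system is jointly infeasible over the integers. Each constraint and what it forces:

  - 2x - y = 19: is a linear equation tying the variables together
  - x < y: bounds one variable relative to another variable
  - y² < 36: restricts y to |y| ≤ 5

Propagating the comparison: x < y and y ≤ 5 give x ≤ 4. Range argument: with x ∈ [−∞, 4], y ∈ [-5, 5], the left side of the equation is at most 13, but the right side is 19 > 13. No integer solution exists.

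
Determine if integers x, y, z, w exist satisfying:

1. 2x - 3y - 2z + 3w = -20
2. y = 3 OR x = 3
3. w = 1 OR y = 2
Yes

Take x = 3, y = 2, z = 10, w = 0. Substituting into each constraint:
  (1) 2(3) - 3(2) - 2(10) + 3(0) = -20 ✓
  (2) x = 3, target 3 ✓ (second branch holds)
  (3) y = 2, target 2 ✓ (second branch holds)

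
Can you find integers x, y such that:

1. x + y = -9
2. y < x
Yes

Take x = 0, y = -9. Substituting into each constraint:
  (1) 0 + (-9) = -9 ✓
  (2) -9 < 0 ✓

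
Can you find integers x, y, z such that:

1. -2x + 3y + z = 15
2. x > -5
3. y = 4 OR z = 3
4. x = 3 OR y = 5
Yes

Take x = 3, y = 4, z = 9. Substituting into each constraint:
  (1) -2(3) + 3(4) + 9 = 15 ✓
  (2) 3 > -5 ✓
  (3) y = 4, target 4 ✓ (first branch holds)
  (4) x = 3, target 3 ✓ (first branch holds)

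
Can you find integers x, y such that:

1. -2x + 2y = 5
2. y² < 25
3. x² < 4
No

Even the single constraint (-2x + 2y = 5) is infeasible over the integers.

  - -2x + 2y = 5: every term on the left is divisible by 2, so the LHS ≡ 0 (mod 2), but the RHS 5 is not — no integer solution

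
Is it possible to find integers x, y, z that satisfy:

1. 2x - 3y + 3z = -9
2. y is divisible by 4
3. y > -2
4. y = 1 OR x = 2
No

A contradictory subset is {2x - 3y + 3z = -9, y is divisible by 4, y = 1 OR x = 2}. No integer assignment can satisfy these jointly:

  - 2x - 3y + 3z = -9: is a linear equation tying the variables together
  - y is divisible by 4: restricts y to multiples of 4
  - y = 1 OR x = 2: forces a choice: either y = 1 or x = 2

Split on the disjunction (y = 1 OR x = 2):
  • If y = 1: this contradicts the divisibility constraint — 1 is not a multiple of 4.
  • If x = 2: with x = 2, writing y = 4y', every remaining term of the linear equation is divisible by 3, so the left side is ≡ 0 (mod 3); but the right side -13 ≡ 2 (mod 3). No integers can satisfy it.
Both branches are infeasible, so the system has no integer solution.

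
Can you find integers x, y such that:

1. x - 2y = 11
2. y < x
Yes

Take x = 1, y = -5. Substituting into each constraint:
  (1) 1 - 2(-5) = 11 ✓
  (2) -5 < 1 ✓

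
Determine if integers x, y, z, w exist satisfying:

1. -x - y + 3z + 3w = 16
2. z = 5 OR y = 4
Yes

Take x = -1, y = 0, z = 5, w = 0. Substituting into each constraint:
  (1) 1 + 0 + 3(5) + 3(0) = 16 ✓
  (2) z = 5, target 5 ✓ (first branch holds)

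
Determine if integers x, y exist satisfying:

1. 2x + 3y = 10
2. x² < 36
Yes

Take x = 5, y = 0. Substituting into each constraint:
  (1) 2(5) + 3(0) = 10 ✓
  (2) x² = (5)² = 25, and 25 < 36 ✓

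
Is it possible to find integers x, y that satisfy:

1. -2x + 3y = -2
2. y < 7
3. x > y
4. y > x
No

A contradictory subset is {x > y, y > x}. No integer assignment can satisfy these jointly:

  - x > y: bounds one variable relative to another variable
  - y > x: bounds one variable relative to another variable

Direct contradiction: x > y and y > x cannot both hold.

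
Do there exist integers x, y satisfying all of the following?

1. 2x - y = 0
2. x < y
Yes

Take x = 1, y = 2. Substituting into each constraint:
  (1) 2(1) + (-2) = 0 ✓
  (2) 1 < 2 ✓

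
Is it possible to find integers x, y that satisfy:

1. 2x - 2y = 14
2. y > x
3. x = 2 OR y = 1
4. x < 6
No

A contradictory subset is {2x - 2y = 14, y > x}. No integer assignment can satisfy these jointly:

  - 2x - 2y = 14: is a linear equation tying the variables together
  - y > x: bounds one variable relative to another variable

From the equation, x − y = 7, i.e. y − x = -7; but y > x requires y − x ≥ 1. Contradiction.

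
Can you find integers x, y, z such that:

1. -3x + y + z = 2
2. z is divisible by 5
Yes

Take x = 0, y = 2, z = 0. Substituting into each constraint:
  (1) -3(0) + 2 + 0 = 2 ✓
  (2) 0 = 5 × 0, remainder 0 ✓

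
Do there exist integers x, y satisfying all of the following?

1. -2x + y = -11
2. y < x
Yes

Take x = 0, y = -11. Substituting into each constraint:
  (1) -2(0) + (-11) = -11 ✓
  (2) -11 < 0 ✓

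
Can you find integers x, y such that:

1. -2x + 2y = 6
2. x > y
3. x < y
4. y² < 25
No

A contradictory subset is {-2x + 2y = 6, x > y}. No integer assignment can satisfy these jointly:

  - -2x + 2y = 6: is a linear equation tying the variables together
  - x > y: bounds one variable relative to another variable

From the equation, x − y = -3, i.e. x − y = -3; but x > y requires x − y ≥ 1. Contradiction.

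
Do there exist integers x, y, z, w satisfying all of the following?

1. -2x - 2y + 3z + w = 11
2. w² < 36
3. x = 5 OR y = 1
Yes

Take x = 5, y = 0, z = 7, w = 0. Substituting into each constraint:
  (1) -2(5) - 2(0) + 3(7) + 0 = 11 ✓
  (2) w² = (0)² = 0, and 0 < 36 ✓
  (3) x = 5, target 5 ✓ (first branch holds)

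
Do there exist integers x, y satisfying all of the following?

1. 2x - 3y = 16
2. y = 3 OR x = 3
No

The full constraint system is jointly infeasible over the integers. Each constraint and what it forces:

  - 2x - 3y = 16: is a linear equation tying the variables together
  - y = 3 OR x = 3: forces a choice: either y = 3 or x = 3

Split on the disjunction (y = 3 OR x = 3):
  • If y = 3: with y = 3, every remaining term of the linear equation is divisible by 2, so the left side is ≡ 0 (mod 2); but the right side 25 ≡ 1 (mod 2). No integers can satisfy it.
  • If x = 3: with x = 3, every remaining term of the linear equation is divisible by 3, so the left side is ≡ 0 (mod 3); but the right side 10 ≡ 1 (mod 3). No integers can satisfy it.
Both branches are infeasible, so the system has no integer solution.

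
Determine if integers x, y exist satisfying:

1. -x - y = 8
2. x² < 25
Yes

Take x = 0, y = -8. Substituting into each constraint:
  (1) 0 + 8 = 8 ✓
  (2) x² = (0)² = 0, and 0 < 25 ✓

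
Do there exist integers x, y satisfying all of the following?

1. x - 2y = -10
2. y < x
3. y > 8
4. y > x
No

A contradictory subset is {y < x, y > x}. No integer assignment can satisfy these jointly:

  - y < x: bounds one variable relative to another variable
  - y > x: bounds one variable relative to another variable

Direct contradiction: x > y and y > x cannot both hold.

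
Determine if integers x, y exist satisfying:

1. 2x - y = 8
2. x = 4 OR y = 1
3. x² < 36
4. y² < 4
Yes

Take x = 4, y = 0. Substituting into each constraint:
  (1) 2(4) + 0 = 8 ✓
  (2) x = 4, target 4 ✓ (first branch holds)
  (3) x² = (4)² = 16, and 16 < 36 ✓
  (4) y² = (0)² = 0, and 0 < 4 ✓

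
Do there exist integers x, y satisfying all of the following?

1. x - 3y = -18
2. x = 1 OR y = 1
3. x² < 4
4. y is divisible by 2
No

A contradictory subset is {x - 3y = -18, x = 1 OR y = 1, y is divisible by 2}. No integer assignment can satisfy these jointly:

  - x - 3y = -18: is a linear equation tying the variables together
  - x = 1 OR y = 1: forces a choice: either x = 1 or y = 1
  - y is divisible by 2: restricts y to multiples of 2

Split on the disjunction (x = 1 OR y = 1):
  • If x = 1: with x = 1, writing y = 2y', every remaining term of the linear equation is divisible by 6, so the left side is ≡ 0 (mod 6); but the right side -19 ≡ 5 (mod 6). No integers can satisfy it.
  • If y = 1: this contradicts the divisibility constraint — 1 is not a multiple of 2.
Both branches are infeasible, so the system has no integer solution.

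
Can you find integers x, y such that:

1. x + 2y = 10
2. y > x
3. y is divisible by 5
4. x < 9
Yes

Take x = 0, y = 5. Substituting into each constraint:
  (1) 0 + 2(5) = 10 ✓
  (2) 5 > 0 ✓
  (3) 5 = 5 × 1, remainder 0 ✓
  (4) 0 < 9 ✓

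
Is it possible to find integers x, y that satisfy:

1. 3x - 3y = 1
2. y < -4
No

Even the single constraint (3x - 3y = 1) is infeasible over the integers.

  - 3x - 3y = 1: every term on the left is divisible by 3, so the LHS ≡ 0 (mod 3), but the RHS 1 is not — no integer solution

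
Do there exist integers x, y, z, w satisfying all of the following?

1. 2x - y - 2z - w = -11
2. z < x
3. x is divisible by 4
Yes

Take x = 0, y = 0, z = -1, w = 13. Substituting into each constraint:
  (1) 2(0) + 0 - 2(-1) + (-13) = -11 ✓
  (2) -1 < 0 ✓
  (3) 0 = 4 × 0, remainder 0 ✓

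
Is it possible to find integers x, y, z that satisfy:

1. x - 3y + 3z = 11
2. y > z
Yes

Take x = 14, y = 0, z = -1. Substituting into each constraint:
  (1) 14 - 3(0) + 3(-1) = 11 ✓
  (2) 0 > -1 ✓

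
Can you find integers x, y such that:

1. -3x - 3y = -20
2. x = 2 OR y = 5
No

Even the single constraint (-3x - 3y = -20) is infeasible over the integers.

  - -3x - 3y = -20: every term on the left is divisible by 3, so the LHS ≡ 0 (mod 3), but the RHS -20 is not — no integer solution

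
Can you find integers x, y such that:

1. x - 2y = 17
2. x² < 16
Yes

Take x = 1, y = -8. Substituting into each constraint:
  (1) 1 - 2(-8) = 17 ✓
  (2) x² = (1)² = 1, and 1 < 16 ✓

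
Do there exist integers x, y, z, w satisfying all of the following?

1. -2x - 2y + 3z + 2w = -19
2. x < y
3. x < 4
Yes

Take x = -1, y = 0, z = -7, w = 0. Substituting into each constraint:
  (1) -2(-1) - 2(0) + 3(-7) + 2(0) = -19 ✓
  (2) -1 < 0 ✓
  (3) -1 < 4 ✓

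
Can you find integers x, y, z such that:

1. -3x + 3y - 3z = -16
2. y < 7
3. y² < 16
No

Even the single constraint (-3x + 3y - 3z = -16) is infeasible over the integers.

  - -3x + 3y - 3z = -16: every term on the left is divisible by 3, so the LHS ≡ 0 (mod 3), but the RHS -16 is not — no integer solution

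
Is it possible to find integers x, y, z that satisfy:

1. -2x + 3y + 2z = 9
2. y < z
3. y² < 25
Yes

Take x = -1, y = 1, z = 2. Substituting into each constraint:
  (1) -2(-1) + 3(1) + 2(2) = 9 ✓
  (2) 1 < 2 ✓
  (3) y² = (1)² = 1, and 1 < 25 ✓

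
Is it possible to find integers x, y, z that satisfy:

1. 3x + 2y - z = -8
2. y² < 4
Yes

Take x = 0, y = 0, z = 8. Substituting into each constraint:
  (1) 3(0) + 2(0) + (-8) = -8 ✓
  (2) y² = (0)² = 0, and 0 < 4 ✓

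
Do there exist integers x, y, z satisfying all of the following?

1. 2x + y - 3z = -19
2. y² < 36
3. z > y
Yes

Take x = -9, y = -1, z = 0. Substituting into each constraint:
  (1) 2(-9) + (-1) - 3(0) = -19 ✓
  (2) y² = (-1)² = 1, and 1 < 36 ✓
  (3) 0 > -1 ✓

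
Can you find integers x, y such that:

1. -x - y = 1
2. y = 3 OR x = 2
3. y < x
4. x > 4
No

A contradictory subset is {-x - y = 1, y = 3 OR x = 2, x > 4}. No integer assignment can satisfy these jointly:

  - -x - y = 1: is a linear equation tying the variables together
  - y = 3 OR x = 2: forces a choice: either y = 3 or x = 2
  - x > 4: bounds one variable relative to a constant

Split on the disjunction (y = 3 OR x = 2):
  • If y = 3: the equation forces x = -4, which contradicts the bound x ≥ 5.
  • If x = 2: this contradicts the bound x ≥ 5.
Both branches are infeasible, so the system has no integer solution.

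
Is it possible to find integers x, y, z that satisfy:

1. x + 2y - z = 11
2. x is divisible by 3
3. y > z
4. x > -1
Yes

Take x = 9, y = 1, z = 0. Substituting into each constraint:
  (1) 9 + 2(1) + 0 = 11 ✓
  (2) 9 = 3 × 3, remainder 0 ✓
  (3) 1 > 0 ✓
  (4) 9 > -1 ✓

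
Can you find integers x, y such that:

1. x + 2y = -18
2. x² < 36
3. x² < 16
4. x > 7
No

A contradictory subset is {x² < 16, x > 7}. No integer assignment can satisfy these jointly:

  - x² < 16: restricts x to |x| ≤ 3
  - x > 7: bounds one variable relative to a constant

Direct contradiction: the bounds on x require x ≥ 8 and x ≤ 3 simultaneously, which is empty.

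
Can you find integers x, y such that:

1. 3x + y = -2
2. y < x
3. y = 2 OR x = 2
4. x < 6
Yes

Take x = 2, y = -8. Substituting into each constraint:
  (1) 3(2) + (-8) = -2 ✓
  (2) -8 < 2 ✓
  (3) x = 2, target 2 ✓ (second branch holds)
  (4) 2 < 6 ✓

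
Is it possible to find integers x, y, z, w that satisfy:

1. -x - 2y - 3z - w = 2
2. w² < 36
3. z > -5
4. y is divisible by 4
Yes

Take x = 0, y = 0, z = -1, w = 1. Substituting into each constraint:
  (1) 0 - 2(0) - 3(-1) + (-1) = 2 ✓
  (2) w² = (1)² = 1, and 1 < 36 ✓
  (3) -1 > -5 ✓
  (4) 0 = 4 × 0, remainder 0 ✓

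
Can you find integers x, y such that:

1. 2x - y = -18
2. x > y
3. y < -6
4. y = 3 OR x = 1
No

A contradictory subset is {2x - y = -18, y < -6, y = 3 OR x = 1}. No integer assignment can satisfy these jointly:

  - 2x - y = -18: is a linear equation tying the variables together
  - y < -6: bounds one variable relative to a constant
  - y = 3 OR x = 1: forces a choice: either y = 3 or x = 1

Split on the disjunction (y = 3 OR x = 1):
  • If y = 3: this contradicts the bound y ≤ -7.
  • If x = 1: the equation forces y = 20, which contradicts the bound y ≤ -7.
Both branches are infeasible, so the system has no integer solution.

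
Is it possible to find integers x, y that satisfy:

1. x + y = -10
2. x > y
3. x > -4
Yes

Take x = -3, y = -7. Substituting into each constraint:
  (1) (-3) + (-7) = -10 ✓
  (2) -3 > -7 ✓
  (3) -3 > -4 ✓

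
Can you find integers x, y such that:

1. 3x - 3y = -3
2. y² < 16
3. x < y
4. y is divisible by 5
Yes

Take x = -1, y = 0. Substituting into each constraint:
  (1) 3(-1) - 3(0) = -3 ✓
  (2) y² = (0)² = 0, and 0 < 16 ✓
  (3) -1 < 0 ✓
  (4) 0 = 5 × 0, remainder 0 ✓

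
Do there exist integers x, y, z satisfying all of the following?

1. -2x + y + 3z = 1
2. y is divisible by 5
Yes

Take x = 1, y = 0, z = 1. Substituting into each constraint:
  (1) -2(1) + 0 + 3(1) = 1 ✓
  (2) 0 = 5 × 0, remainder 0 ✓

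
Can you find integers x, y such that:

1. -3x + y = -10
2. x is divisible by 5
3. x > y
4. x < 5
Yes

Take x = 0, y = -10. Substituting into each constraint:
  (1) -3(0) + (-10) = -10 ✓
  (2) 0 = 5 × 0, remainder 0 ✓
  (3) 0 > -10 ✓
  (4) 0 < 5 ✓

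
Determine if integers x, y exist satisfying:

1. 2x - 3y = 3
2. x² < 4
Yes

Take x = 0, y = -1. Substituting into each constraint:
  (1) 2(0) - 3(-1) = 3 ✓
  (2) x² = (0)² = 0, and 0 < 4 ✓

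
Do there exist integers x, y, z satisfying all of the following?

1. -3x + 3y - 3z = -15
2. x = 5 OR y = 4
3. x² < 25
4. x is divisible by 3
Yes

Take x = 3, y = 4, z = 6. Substituting into each constraint:
  (1) -3(3) + 3(4) - 3(6) = -15 ✓
  (2) y = 4, target 4 ✓ (second branch holds)
  (3) x² = (3)² = 9, and 9 < 25 ✓
  (4) 3 = 3 × 1, remainder 0 ✓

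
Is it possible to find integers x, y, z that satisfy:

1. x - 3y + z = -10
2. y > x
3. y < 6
Yes

Take x = 0, y = 1, z = -7. Substituting into each constraint:
  (1) 0 - 3(1) + (-7) = -10 ✓
  (2) 1 > 0 ✓
  (3) 1 < 6 ✓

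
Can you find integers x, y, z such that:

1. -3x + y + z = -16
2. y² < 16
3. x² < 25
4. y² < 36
Yes

Take x = 0, y = 0, z = -16. Substituting into each constraint:
  (1) -3(0) + 0 + (-16) = -16 ✓
  (2) y² = (0)² = 0, and 0 < 16 ✓
  (3) x² = (0)² = 0, and 0 < 25 ✓
  (4) y² = (0)² = 0, and 0 < 36 ✓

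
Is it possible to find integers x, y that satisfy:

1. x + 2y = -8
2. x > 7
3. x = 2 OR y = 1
No

The full constraint system is jointly infeasible over the integers. Each constraint and what it forces:

  - x + 2y = -8: is a linear equation tying the variables together
  - x > 7: bounds one variable relative to a constant
  - x = 2 OR y = 1: forces a choice: either x = 2 or y = 1

Split on the disjunction (x = 2 OR y = 1):
  • If x = 2: this contradicts the bound x ≥ 8.
  • If y = 1: the equation forces x = -10, which contradicts the bound x ≥ 8.
Both branches are infeasible, so the system has no integer solution.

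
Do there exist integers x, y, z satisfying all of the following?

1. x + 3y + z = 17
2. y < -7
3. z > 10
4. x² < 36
Yes

Take x = 0, y = -8, z = 41. Substituting into each constraint:
  (1) 0 + 3(-8) + 41 = 17 ✓
  (2) -8 < -7 ✓
  (3) 41 > 10 ✓
  (4) x² = (0)² = 0, and 0 < 36 ✓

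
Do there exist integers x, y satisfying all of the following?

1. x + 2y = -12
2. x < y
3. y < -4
No

The full constraint system is jointly infeasible over the integers. Each constraint and what it forces:

  - x + 2y = -12: is a linear equation tying the variables together
  - x < y: bounds one variable relative to another variable
  - y < -4: bounds one variable relative to a constant

Propagating the comparison: x < y and y ≤ -5 give x ≤ -6. Range argument: with x ∈ [−∞, -6], y ∈ [−∞, -5], the left side of the equation is at most -16, but the right side is -12 > -16. No integer solution exists.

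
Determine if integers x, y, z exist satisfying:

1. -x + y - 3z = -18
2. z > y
Yes

Take x = 15, y = 0, z = 1. Substituting into each constraint:
  (1) (-15) + 0 - 3(1) = -18 ✓
  (2) 1 > 0 ✓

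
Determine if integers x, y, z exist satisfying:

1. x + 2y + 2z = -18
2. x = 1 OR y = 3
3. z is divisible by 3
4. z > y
Yes

Take x = -36, y = 3, z = 6. Substituting into each constraint:
  (1) (-36) + 2(3) + 2(6) = -18 ✓
  (2) y = 3, target 3 ✓ (second branch holds)
  (3) 6 = 3 × 2, remainder 0 ✓
  (4) 6 > 3 ✓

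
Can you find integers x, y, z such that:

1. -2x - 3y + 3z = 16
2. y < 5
Yes

Take x = 1, y = 0, z = 6. Substituting into each constraint:
  (1) -2(1) - 3(0) + 3(6) = 16 ✓
  (2) 0 < 5 ✓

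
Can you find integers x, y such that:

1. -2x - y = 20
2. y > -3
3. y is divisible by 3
Yes

Take x = -10, y = 0. Substituting into each constraint:
  (1) -2(-10) + 0 = 20 ✓
  (2) 0 > -3 ✓
  (3) 0 = 3 × 0, remainder 0 ✓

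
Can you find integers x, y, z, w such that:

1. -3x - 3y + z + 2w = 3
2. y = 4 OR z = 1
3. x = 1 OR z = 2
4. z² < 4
Yes

Take x = 1, y = 4, z = 0, w = 9. Substituting into each constraint:
  (1) -3(1) - 3(4) + 0 + 2(9) = 3 ✓
  (2) y = 4, target 4 ✓ (first branch holds)
  (3) x = 1, target 1 ✓ (first branch holds)
  (4) z² = (0)² = 0, and 0 < 4 ✓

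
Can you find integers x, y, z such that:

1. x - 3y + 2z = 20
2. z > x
Yes

Take x = 0, y = -6, z = 1. Substituting into each constraint:
  (1) 0 - 3(-6) + 2(1) = 20 ✓
  (2) 1 > 0 ✓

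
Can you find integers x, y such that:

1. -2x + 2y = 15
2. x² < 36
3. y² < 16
No

Even the single constraint (-2x + 2y = 15) is infeasible over the integers.

  - -2x + 2y = 15: every term on the left is divisible by 2, so the LHS ≡ 0 (mod 2), but the RHS 15 is not — no integer solution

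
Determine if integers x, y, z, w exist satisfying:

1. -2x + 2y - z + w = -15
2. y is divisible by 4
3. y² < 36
Yes

Take x = 0, y = 0, z = 15, w = 0. Substituting into each constraint:
  (1) -2(0) + 2(0) + (-15) + 0 = -15 ✓
  (2) 0 = 4 × 0, remainder 0 ✓
  (3) y² = (0)² = 0, and 0 < 36 ✓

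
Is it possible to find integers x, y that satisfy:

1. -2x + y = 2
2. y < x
Yes

Take x = -3, y = -4. Substituting into each constraint:
  (1) -2(-3) + (-4) = 2 ✓
  (2) -4 < -3 ✓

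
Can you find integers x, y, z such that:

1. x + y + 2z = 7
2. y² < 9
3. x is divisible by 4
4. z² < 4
Yes

Take x = 8, y = 1, z = -1. Substituting into each constraint:
  (1) 8 + 1 + 2(-1) = 7 ✓
  (2) y² = (1)² = 1, and 1 < 9 ✓
  (3) 8 = 4 × 2, remainder 0 ✓
  (4) z² = (-1)² = 1, and 1 < 4 ✓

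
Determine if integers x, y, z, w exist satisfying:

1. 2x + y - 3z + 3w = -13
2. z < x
Yes

Take x = 0, y = -16, z = -1, w = 0. Substituting into each constraint:
  (1) 2(0) + (-16) - 3(-1) + 3(0) = -13 ✓
  (2) -1 < 0 ✓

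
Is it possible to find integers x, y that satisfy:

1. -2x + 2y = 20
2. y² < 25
Yes

Take x = -10, y = 0. Substituting into each constraint:
  (1) -2(-10) + 2(0) = 20 ✓
  (2) y² = (0)² = 0, and 0 < 25 ✓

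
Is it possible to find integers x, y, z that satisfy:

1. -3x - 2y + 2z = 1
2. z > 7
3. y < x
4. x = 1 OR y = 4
Yes

Take x = 5, y = 4, z = 12. Substituting into each constraint:
  (1) -3(5) - 2(4) + 2(12) = 1 ✓
  (2) 12 > 7 ✓
  (3) 4 < 5 ✓
  (4) y = 4, target 4 ✓ (second branch holds)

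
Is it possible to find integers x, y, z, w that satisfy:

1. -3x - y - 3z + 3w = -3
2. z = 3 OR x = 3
Yes

Take x = 3, y = 0, z = -2, w = 0. Substituting into each constraint:
  (1) -3(3) + 0 - 3(-2) + 3(0) = -3 ✓
  (2) x = 3, target 3 ✓ (second branch holds)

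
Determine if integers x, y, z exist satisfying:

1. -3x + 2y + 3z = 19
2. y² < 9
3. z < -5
Yes

Take x = -13, y = -1, z = -6. Substituting into each constraint:
  (1) -3(-13) + 2(-1) + 3(-6) = 19 ✓
  (2) y² = (-1)² = 1, and 1 < 9 ✓
  (3) -6 < -5 ✓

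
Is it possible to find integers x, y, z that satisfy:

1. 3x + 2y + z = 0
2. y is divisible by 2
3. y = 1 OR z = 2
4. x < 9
Yes

Take x = 2, y = -4, z = 2. Substituting into each constraint:
  (1) 3(2) + 2(-4) + 2 = 0 ✓
  (2) -4 = 2 × -2, remainder 0 ✓
  (3) z = 2, target 2 ✓ (second branch holds)
  (4) 2 < 9 ✓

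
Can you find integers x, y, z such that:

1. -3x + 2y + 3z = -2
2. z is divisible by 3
Yes

Take x = 0, y = -1, z = 0. Substituting into each constraint:
  (1) -3(0) + 2(-1) + 3(0) = -2 ✓
  (2) 0 = 3 × 0, remainder 0 ✓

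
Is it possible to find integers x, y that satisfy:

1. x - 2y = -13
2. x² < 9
Yes

Take x = -1, y = 6. Substituting into each constraint:
  (1) (-1) - 2(6) = -13 ✓
  (2) x² = (-1)² = 1, and 1 < 9 ✓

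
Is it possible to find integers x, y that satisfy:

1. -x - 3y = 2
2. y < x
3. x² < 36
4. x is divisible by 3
No

A contradictory subset is {-x - 3y = 2, x is divisible by 3}. No integer assignment can satisfy these jointly:

  - -x - 3y = 2: is a linear equation tying the variables together
  - x is divisible by 3: restricts x to multiples of 3

Modular obstruction: writing x = 3x', every remaining term of the linear equation is divisible by 3, so the left side is ≡ 0 (mod 3); but the right side 2 ≡ 2 (mod 3). No integers can satisfy it.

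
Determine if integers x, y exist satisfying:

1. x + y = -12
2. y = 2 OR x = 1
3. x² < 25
Yes

Take x = 1, y = -13. Substituting into each constraint:
  (1) 1 + (-13) = -12 ✓
  (2) x = 1, target 1 ✓ (second branch holds)
  (3) x² = (1)² = 1, and 1 < 25 ✓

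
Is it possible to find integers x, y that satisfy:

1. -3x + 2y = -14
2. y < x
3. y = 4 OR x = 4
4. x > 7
No

A contradictory subset is {-3x + 2y = -14, y = 4 OR x = 4, x > 7}. No integer assignment can satisfy these jointly:

  - -3x + 2y = -14: is a linear equation tying the variables together
  - y = 4 OR x = 4: forces a choice: either y = 4 or x = 4
  - x > 7: bounds one variable relative to a constant

Split on the disjunction (y = 4 OR x = 4):
  • If y = 4: with y = 4, every remaining term of the linear equation is divisible by 3, so the left side is ≡ 0 (mod 3); but the right side -22 ≡ 2 (mod 3). No integers can satisfy it.
  • If x = 4: this contradicts the bound x ≥ 8.
Both branches are infeasible, so the system has no integer solution.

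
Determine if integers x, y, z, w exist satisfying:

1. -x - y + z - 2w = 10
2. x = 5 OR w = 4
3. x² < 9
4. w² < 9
No

A contradictory subset is {x = 5 OR w = 4, x² < 9, w² < 9}. No integer assignment can satisfy these jointly:

  - x = 5 OR w = 4: forces a choice: either x = 5 or w = 4
  - x² < 9: restricts x to |x| ≤ 2
  - w² < 9: restricts w to |w| ≤ 2

Split on the disjunction (x = 5 OR w = 4):
  • If x = 5: this contradicts x² < 9, which requires |x| ≤ 2.
  • If w = 4: this contradicts w² < 9, which requires |w| ≤ 2.
Both branches are infeasible, so the system has no integer solution.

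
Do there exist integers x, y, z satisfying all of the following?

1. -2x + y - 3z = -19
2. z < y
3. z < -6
Yes

Take x = 20, y = 0, z = -7. Substituting into each constraint:
  (1) -2(20) + 0 - 3(-7) = -19 ✓
  (2) -7 < 0 ✓
  (3) -7 < -6 ✓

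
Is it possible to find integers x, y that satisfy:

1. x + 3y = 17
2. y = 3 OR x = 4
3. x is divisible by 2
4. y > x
No

A contradictory subset is {x + 3y = 17, y = 3 OR x = 4, y > x}. No integer assignment can satisfy these jointly:

  - x + 3y = 17: is a linear equation tying the variables together
  - y = 3 OR x = 4: forces a choice: either y = 3 or x = 4
  - y > x: bounds one variable relative to another variable

Split on the disjunction (y = 3 OR x = 4):
  • If y = 3: the equation forces x = 8, giving (y, x) = (3, 8), which violates y > x.
  • If x = 4: with x = 4, every remaining term of the linear equation is divisible by 3, so the left side is ≡ 0 (mod 3); but the right side 13 ≡ 1 (mod 3). No integers can satisfy it.
Both branches are infeasible, so the system has no integer solution.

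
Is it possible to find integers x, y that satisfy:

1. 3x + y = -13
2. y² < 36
Yes

Take x = -5, y = 2. Substituting into each constraint:
  (1) 3(-5) + 2 = -13 ✓
  (2) y² = (2)² = 4, and 4 < 36 ✓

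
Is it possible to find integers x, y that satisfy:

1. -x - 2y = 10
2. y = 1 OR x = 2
Yes

Take x = -12, y = 1. Substituting into each constraint:
  (1) 12 - 2(1) = 10 ✓
  (2) y = 1, target 1 ✓ (first branch holds)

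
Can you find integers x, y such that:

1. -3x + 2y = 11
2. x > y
Yes

Take x = -13, y = -14. Substituting into each constraint:
  (1) -3(-13) + 2(-14) = 11 ✓
  (2) -13 > -14 ✓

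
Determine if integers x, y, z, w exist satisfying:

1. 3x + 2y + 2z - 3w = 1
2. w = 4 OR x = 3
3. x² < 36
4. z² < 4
Yes

Take x = 1, y = 6, z = -1, w = 4. Substituting into each constraint:
  (1) 3(1) + 2(6) + 2(-1) - 3(4) = 1 ✓
  (2) w = 4, target 4 ✓ (first branch holds)
  (3) x² = (1)² = 1, and 1 < 36 ✓
  (4) z² = (-1)² = 1, and 1 < 4 ✓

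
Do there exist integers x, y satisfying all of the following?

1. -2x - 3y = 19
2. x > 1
Yes

Take x = 4, y = -9. Substituting into each constraint:
  (1) -2(4) - 3(-9) = 19 ✓
  (2) 4 > 1 ✓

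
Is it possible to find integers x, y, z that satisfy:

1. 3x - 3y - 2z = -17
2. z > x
Yes

Take x = 0, y = 5, z = 1. Substituting into each constraint:
  (1) 3(0) - 3(5) - 2(1) = -17 ✓
  (2) 1 > 0 ✓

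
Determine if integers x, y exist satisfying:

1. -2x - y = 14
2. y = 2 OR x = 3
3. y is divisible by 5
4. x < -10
No

A contradictory subset is {-2x - y = 14, y = 2 OR x = 3, x < -10}. No integer assignment can satisfy these jointly:

  - -2x - y = 14: is a linear equation tying the variables together
  - y = 2 OR x = 3: forces a choice: either y = 2 or x = 3
  - x < -10: bounds one variable relative to a constant

Split on the disjunction (y = 2 OR x = 3):
  • If y = 2: the equation forces x = -8, which contradicts the bound x ≤ -11.
  • If x = 3: this contradicts the bound x ≤ -11.
Both branches are infeasible, so the system has no integer solution.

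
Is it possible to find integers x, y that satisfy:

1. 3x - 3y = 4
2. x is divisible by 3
No

Even the single constraint (3x - 3y = 4) is infeasible over the integers.

  - 3x - 3y = 4: every term on the left is divisible by 3, so the LHS ≡ 0 (mod 3), but the RHS 4 is not — no integer solution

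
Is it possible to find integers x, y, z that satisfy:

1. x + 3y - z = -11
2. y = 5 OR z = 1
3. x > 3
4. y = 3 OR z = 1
Yes

Take x = 5, y = -5, z = 1. Substituting into each constraint:
  (1) 5 + 3(-5) + (-1) = -11 ✓
  (2) z = 1, target 1 ✓ (second branch holds)
  (3) 5 > 3 ✓
  (4) z = 1, target 1 ✓ (second branch holds)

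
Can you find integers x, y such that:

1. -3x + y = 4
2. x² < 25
Yes

Take x = -1, y = 1. Substituting into each constraint:
  (1) -3(-1) + 1 = 4 ✓
  (2) x² = (-1)² = 1, and 1 < 25 ✓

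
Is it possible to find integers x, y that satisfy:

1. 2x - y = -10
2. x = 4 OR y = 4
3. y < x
No

The full constraint system is jointly infeasible over the integers. Each constraint and what it forces:

  - 2x - y = -10: is a linear equation tying the variables together
  - x = 4 OR y = 4: forces a choice: either x = 4 or y = 4
  - y < x: bounds one variable relative to another variable

Split on the disjunction (x = 4 OR y = 4):
  • If x = 4: the equation forces y = 18, giving (x, y) = (4, 18), which violates x > y.
  • If y = 4: the equation forces x = -3, giving (y, x) = (4, -3), which violates x > y.
Both branches are infeasible, so the system has no integer solution.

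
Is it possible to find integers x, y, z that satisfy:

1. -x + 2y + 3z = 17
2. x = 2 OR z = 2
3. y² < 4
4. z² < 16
Yes

Take x = -9, y = 1, z = 2. Substituting into each constraint:
  (1) 9 + 2(1) + 3(2) = 17 ✓
  (2) z = 2, target 2 ✓ (second branch holds)
  (3) y² = (1)² = 1, and 1 < 4 ✓
  (4) z² = (2)² = 4, and 4 < 16 ✓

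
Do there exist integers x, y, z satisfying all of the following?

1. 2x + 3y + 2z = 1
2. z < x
Yes

Take x = 0, y = 1, z = -1. Substituting into each constraint:
  (1) 2(0) + 3(1) + 2(-1) = 1 ✓
  (2) -1 < 0 ✓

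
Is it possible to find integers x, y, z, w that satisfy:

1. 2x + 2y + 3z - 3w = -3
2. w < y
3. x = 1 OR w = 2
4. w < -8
Yes

Take x = 1, y = 2, z = -12, w = -9. Substituting into each constraint:
  (1) 2(1) + 2(2) + 3(-12) - 3(-9) = -3 ✓
  (2) -9 < 2 ✓
  (3) x = 1, target 1 ✓ (first branch holds)
  (4) -9 < -8 ✓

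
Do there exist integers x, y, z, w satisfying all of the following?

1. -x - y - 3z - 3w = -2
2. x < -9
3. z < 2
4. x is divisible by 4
Yes

Take x = -12, y = -1, z = 1, w = 4. Substituting into each constraint:
  (1) 12 + 1 - 3(1) - 3(4) = -2 ✓
  (2) -12 < -9 ✓
  (3) 1 < 2 ✓
  (4) -12 = 4 × -3, remainder 0 ✓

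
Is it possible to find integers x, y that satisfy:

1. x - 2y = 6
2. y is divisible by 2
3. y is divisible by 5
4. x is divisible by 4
No

A contradictory subset is {x - 2y = 6, y is divisible by 2, x is divisible by 4}. No integer assignment can satisfy these jointly:

  - x - 2y = 6: is a linear equation tying the variables together
  - y is divisible by 2: restricts y to multiples of 2
  - x is divisible by 4: restricts x to multiples of 4

Modular obstruction: writing x = 4x' and writing y = 2y', every remaining term of the linear equation is divisible by 4, so the left side is ≡ 0 (mod 4); but the right side 6 ≡ 2 (mod 4). No integers can satisfy it.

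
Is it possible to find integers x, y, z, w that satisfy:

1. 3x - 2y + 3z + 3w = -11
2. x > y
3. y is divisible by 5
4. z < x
Yes

Take x = 2, y = -5, z = 1, w = -10. Substituting into each constraint:
  (1) 3(2) - 2(-5) + 3(1) + 3(-10) = -11 ✓
  (2) 2 > -5 ✓
  (3) -5 = 5 × -1, remainder 0 ✓
  (4) 1 < 2 ✓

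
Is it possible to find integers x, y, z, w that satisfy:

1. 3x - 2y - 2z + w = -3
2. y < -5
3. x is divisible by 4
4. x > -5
Yes

Take x = 0, y = -6, z = 8, w = 1. Substituting into each constraint:
  (1) 3(0) - 2(-6) - 2(8) + 1 = -3 ✓
  (2) -6 < -5 ✓
  (3) 0 = 4 × 0, remainder 0 ✓
  (4) 0 > -5 ✓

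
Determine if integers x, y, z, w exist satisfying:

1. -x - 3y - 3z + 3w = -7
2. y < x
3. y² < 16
Yes

Take x = 1, y = 0, z = 0, w = -2. Substituting into each constraint:
  (1) (-1) - 3(0) - 3(0) + 3(-2) = -7 ✓
  (2) 0 < 1 ✓
  (3) y² = (0)² = 0, and 0 < 16 ✓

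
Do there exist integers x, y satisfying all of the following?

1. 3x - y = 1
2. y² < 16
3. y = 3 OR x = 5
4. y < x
No

A contradictory subset is {3x - y = 1, y = 3 OR x = 5, y < x}. No integer assignment can satisfy these jointly:

  - 3x - y = 1: is a linear equation tying the variables together
  - y = 3 OR x = 5: forces a choice: either y = 3 or x = 5
  - y < x: bounds one variable relative to another variable

Split on the disjunction (y = 3 OR x = 5):
  • If y = 3: with y = 3, every remaining term of the linear equation is divisible by 3, so the left side is ≡ 0 (mod 3); but the right side 4 ≡ 1 (mod 3). No integers can satisfy it.
  • If x = 5: the equation forces y = 14, giving (x, y) = (5, 14), which violates x > y.
Both branches are infeasible, so the system has no integer solution.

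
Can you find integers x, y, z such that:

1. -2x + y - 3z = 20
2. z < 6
Yes

Take x = 0, y = 20, z = 0. Substituting into each constraint:
  (1) -2(0) + 20 - 3(0) = 20 ✓
  (2) 0 < 6 ✓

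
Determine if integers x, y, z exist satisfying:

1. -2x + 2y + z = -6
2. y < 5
Yes

Take x = 0, y = -3, z = 0. Substituting into each constraint:
  (1) -2(0) + 2(-3) + 0 = -6 ✓
  (2) -3 < 5 ✓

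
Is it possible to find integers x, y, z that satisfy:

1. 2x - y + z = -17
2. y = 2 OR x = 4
Yes

Take x = -8, y = 2, z = 1. Substituting into each constraint:
  (1) 2(-8) + (-2) + 1 = -17 ✓
  (2) y = 2, target 2 ✓ (first branch holds)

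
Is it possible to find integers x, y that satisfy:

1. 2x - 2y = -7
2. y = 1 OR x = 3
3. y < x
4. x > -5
No

Even the single constraint (2x - 2y = -7) is infeasible over the integers.

  - 2x - 2y = -7: every term on the left is divisible by 2, so the LHS ≡ 0 (mod 2), but the RHS -7 is not — no integer solution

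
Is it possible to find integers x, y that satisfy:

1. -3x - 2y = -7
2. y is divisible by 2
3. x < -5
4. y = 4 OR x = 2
No

A contradictory subset is {-3x - 2y = -7, x < -5, y = 4 OR x = 2}. No integer assignment can satisfy these jointly:

  - -3x - 2y = -7: is a linear equation tying the variables together
  - x < -5: bounds one variable relative to a constant
  - y = 4 OR x = 2: forces a choice: either y = 4 or x = 2

Split on the disjunction (y = 4 OR x = 2):
  • If y = 4: with y = 4, every remaining term of the linear equation is divisible by 3, so the left side is ≡ 0 (mod 3); but the right side 1 ≡ 1 (mod 3). No integers can satisfy it.
  • If x = 2: this contradicts the bound x ≤ -6.
Both branches are infeasible, so the system has no integer solution.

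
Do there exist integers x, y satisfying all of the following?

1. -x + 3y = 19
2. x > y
Yes

Take x = 11, y = 10. Substituting into each constraint:
  (1) (-11) + 3(10) = 19 ✓
  (2) 11 > 10 ✓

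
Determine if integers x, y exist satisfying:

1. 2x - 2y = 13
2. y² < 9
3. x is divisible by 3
No

Even the single constraint (2x - 2y = 13) is infeasible over the integers.

  - 2x - 2y = 13: every term on the left is divisible by 2, so the LHS ≡ 0 (mod 2), but the RHS 13 is not — no integer solution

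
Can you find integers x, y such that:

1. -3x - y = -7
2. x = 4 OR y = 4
Yes

Take x = 1, y = 4. Substituting into each constraint:
  (1) -3(1) + (-4) = -7 ✓
  (2) y = 4, target 4 ✓ (second branch holds)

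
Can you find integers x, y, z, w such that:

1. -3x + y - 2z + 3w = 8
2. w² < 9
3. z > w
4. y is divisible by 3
Yes

Take x = -3, y = 0, z = 2, w = 1. Substituting into each constraint:
  (1) -3(-3) + 0 - 2(2) + 3(1) = 8 ✓
  (2) w² = (1)² = 1, and 1 < 9 ✓
  (3) 2 > 1 ✓
  (4) 0 = 3 × 0, remainder 0 ✓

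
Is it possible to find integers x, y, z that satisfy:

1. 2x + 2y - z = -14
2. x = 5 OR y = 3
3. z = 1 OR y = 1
Yes

Take x = 5, y = 1, z = 26. Substituting into each constraint:
  (1) 2(5) + 2(1) + (-26) = -14 ✓
  (2) x = 5, target 5 ✓ (first branch holds)
  (3) y = 1, target 1 ✓ (second branch holds)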